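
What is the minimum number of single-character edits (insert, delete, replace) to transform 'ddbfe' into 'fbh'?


Building DP table for s1='ddbfe' (len 5) and s2='fbh' (len 3):
       f  b  h
    0  1  2  3
  d 1  1  2  3
  d 2  2  2  3
  b 3  3  2  3
  f 4  3  3  3
  e 5  4  4  4
Edit distance = dp[5][3] = 4

4


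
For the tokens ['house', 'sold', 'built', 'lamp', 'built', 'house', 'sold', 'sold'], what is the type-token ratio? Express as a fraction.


Tokens: 8
Unique types: ('built', 'house', 'lamp', 'sold') = 4
TTR = 4/8
Simplify: divide both by 4 -> 1/2
TTR = 1/2

1/2


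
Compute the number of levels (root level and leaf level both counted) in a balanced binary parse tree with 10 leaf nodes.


In a balanced binary tree with n leaves the deepest leaf is ceil(log2(n)) edges below the root,
so counting node levels inclusive of root and leaves gives ceil(log2(n)) + 1 levels.
log2(10) = 3.3219
ceil(3.3219) = 4
levels = 4 + 1 = 5

5


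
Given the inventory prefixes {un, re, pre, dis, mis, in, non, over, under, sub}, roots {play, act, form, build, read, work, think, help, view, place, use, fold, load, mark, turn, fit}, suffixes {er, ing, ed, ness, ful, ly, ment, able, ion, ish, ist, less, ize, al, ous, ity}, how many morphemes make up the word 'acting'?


Segmenting 'acting' against the inventory:
  'act' -> root (morpheme 1)
  'ing' -> suffix (morpheme 2)
Total morphemes: 2

2


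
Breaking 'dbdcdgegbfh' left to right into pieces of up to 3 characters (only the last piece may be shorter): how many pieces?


'dbdcdgegbfh' has 11 characters.
Chunking with max size 3:
  Chunk 1: 'dbd' (positions 0-2)
  Chunk 2: 'cdg' (positions 3-5)
  Chunk 3: 'egb' (positions 6-8)
  Chunk 4: 'fh' (positions 9-10)
Total chunks: ceil(11 / 3) = 4

4


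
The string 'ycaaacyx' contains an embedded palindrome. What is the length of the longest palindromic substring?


Scanning 'ycaaacyx' for palindromic substrings.
Substring at positions 0-6: 'ycaaacy'.
Check: reverse('ycaaacy') = 'ycaaacy' -> palindrome confirmed.
Neighbouring characters ('-' / 'x') break symmetry, so it cannot extend further.
No longer palindromic substring exists; longest length = 7

7


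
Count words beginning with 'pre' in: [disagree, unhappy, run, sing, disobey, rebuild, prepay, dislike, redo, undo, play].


Checking each word for prefix 'pre':
  'disagree' -> no (count: 0)
  'unhappy' -> no (count: 0)
  'run' -> no (count: 0)
  'sing' -> no (count: 0)
  'disobey' -> no (count: 0)
  'rebuild' -> no (count: 0)
  'prepay' -> YES, starts with 'pre' (count: 1)
  'dislike' -> no (count: 1)
  'redo' -> no (count: 1)
  'undo' -> no (count: 1)
  'play' -> no (count: 1)
Total with prefix 'pre': 1

1


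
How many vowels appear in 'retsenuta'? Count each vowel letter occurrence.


Scanning each character of 'retsenuta':
  Position 1: 'r' -> consonant (running count: 0)
  Position 2: 'e' -> vowel (running count: 1)
  Position 3: 't' -> consonant (running count: 1)
  Position 4: 's' -> consonant (running count: 1)
  Position 5: 'e' -> vowel (running count: 2)
  Position 6: 'n' -> consonant (running count: 2)
  Position 7: 'u' -> vowel (running count: 3)
  Position 8: 't' -> consonant (running count: 3)
  Position 9: 'a' -> vowel (running count: 4)
Total vowels: 4

4


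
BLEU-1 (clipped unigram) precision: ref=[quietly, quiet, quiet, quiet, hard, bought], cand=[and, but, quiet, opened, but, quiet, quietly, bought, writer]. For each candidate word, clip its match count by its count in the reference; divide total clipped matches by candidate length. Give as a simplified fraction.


Reference word counts: {'bought': 1, 'hard': 1, 'quiet': 3, 'quietly': 1}
Checking each candidate word (with clipping):
  'and' -> not in reference -> no match (matches: 0)
  'but' -> not in reference -> no match (matches: 0)
  'quiet' -> in reference (ref count 3, used 1/3) -> match (matches: 1)
  'opened' -> not in reference -> no match (matches: 1)
  'but' -> not in reference -> no match (matches: 1)
  'quiet' -> in reference (ref count 3, used 2/3) -> match (matches: 2)
  'quietly' -> in reference (ref count 1, used 1/1) -> match (matches: 3)
  'bought' -> in reference (ref count 1, used 1/1) -> match (matches: 4)
  'writer' -> not in reference -> no match (matches: 4)
Clipped matches: 4, Candidate length: 9
Precision = 4/9

4/9


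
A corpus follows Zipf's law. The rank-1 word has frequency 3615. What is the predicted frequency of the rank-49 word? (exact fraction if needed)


Zipf's law: freq(rank) = f1 / rank
f1 = 3615, rank = 49
freq = 3615 / 49
GCD(3615, 49) = 1
Simplified: 3615/49

3615/49


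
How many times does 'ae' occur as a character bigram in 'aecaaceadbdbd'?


Scanning 'aecaaceadbdbd' for bigram 'ae':
  Position 0: 'ae' -> MATCH
  Position 1: 'ec' -> no
  Position 2: 'ca' -> no
  Position 3: 'aa' -> no
  Position 4: 'ac' -> no
  Position 5: 'ce' -> no
  Position 6: 'ea' -> no
  Position 7: 'ad' -> no
  Position 8: 'db' -> no
  Position 9: 'bd' -> no
  Position 10: 'db' -> no
  Position 11: 'bd' -> no
Total matches: 1

1


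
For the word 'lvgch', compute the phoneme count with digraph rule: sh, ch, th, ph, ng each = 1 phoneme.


Parsing 'lvgch' greedily, digraphs first:
  'l' -> consonant phoneme (phonemes so far: 1)
  'v' -> consonant phoneme (phonemes so far: 2)
  'g' -> consonant phoneme (phonemes so far: 3)
  'ch' -> digraph (1 consonant phoneme) (phonemes so far: 4)
Total phonemes: 4

4


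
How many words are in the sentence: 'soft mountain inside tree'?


Counting words by splitting on spaces:
  Word 1: 'soft'
  Word 2: 'mountain'
  Word 3: 'inside'
  Word 4: 'tree'
Total words: 4

4


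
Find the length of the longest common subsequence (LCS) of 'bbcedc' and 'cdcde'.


DP table for LCS of 'bbcedc' and 'cdcde':
       c  d  c  d  e
    0  0  0  0  0  0
  b 0  0  0  0  0  0
  b 0  0  0  0  0  0
  c 0  1  1  1  1  1
  e 0  1  1  1  1  2
  d 0  1  2  2  2  2
  c 0  1  2  3  3  3
LCS: 'cdc'
LCS length = 3

3


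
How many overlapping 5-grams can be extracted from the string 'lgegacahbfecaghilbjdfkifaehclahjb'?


String 'lgegacahbfecaghilbjdfkifaehclahjb' has length L = 33.
Number of overlapping n-grams = L - n + 1
Substituting: 33 - 5 + 1 = 29

29


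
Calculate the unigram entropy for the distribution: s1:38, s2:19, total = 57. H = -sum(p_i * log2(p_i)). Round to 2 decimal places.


Computing entropy H = -sum(p_i * log2(p_i)):
  s1: p = 38/57 = 0.6667, -p*log2(p) = 0.3900
  s2: p = 19/57 = 0.3333, -p*log2(p) = 0.5283
H = sum of terms = 0.9183
Rounded to 2 decimals: 0.92

0.92


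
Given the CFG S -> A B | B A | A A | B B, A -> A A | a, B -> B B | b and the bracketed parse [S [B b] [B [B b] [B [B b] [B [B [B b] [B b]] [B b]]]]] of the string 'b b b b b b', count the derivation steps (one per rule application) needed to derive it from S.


Every bracketed nonterminal node [X ...] in the tree is produced by exactly one rule application.
Reading the tree off as a leftmost derivation:
  Step 1: S  =>  B B   (applied S -> B B)
  Step 2: B B  =>  b B   (applied B -> b)
  Step 3: b B  =>  b B B   (applied B -> B B)
  Step 4: b B B  =>  b b B   (applied B -> b)
  Step 5: b b B  =>  b b B B   (applied B -> B B)
  Step 6: b b B B  =>  b b b B   (applied B -> b)
  Step 7: b b b B  =>  b b b B B   (applied B -> B B)
  Step 8: b b b B B  =>  b b b B B B   (applied B -> B B)
  Step 9: b b b B B B  =>  b b b b B B   (applied B -> b)
  Step 10: b b b b B B  =>  b b b b b B   (applied B -> b)
  Step 11: b b b b b B  =>  b b b b b b   (applied B -> b)
Final yield: b b b b b b
Total rewrite steps: 11

11


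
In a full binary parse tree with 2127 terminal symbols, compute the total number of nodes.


Leaf nodes (terminals): 2127
Internal nodes = n - 1 = 2127 - 1 = 2126
Total = leaves + internal = 2127 + 2126 = 4253

4253


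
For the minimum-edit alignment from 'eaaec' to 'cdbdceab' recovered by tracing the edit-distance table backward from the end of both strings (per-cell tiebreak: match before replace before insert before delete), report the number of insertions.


Edit distance = 7. Backtracking from cell (5, 8) with preference match > replace > insert > delete,
then listing the resulting alignment 'eaaec' -> 'cdbdceab' left to right:
  Step 1: insert 'c' [insertion #1]
  Step 2: insert 'd' [insertion #2]
  Step 3: replace e->b
  Step 4: replace a->d
  Step 5: replace a->c
  Step 6: keep 'e'
  Step 7: insert 'a' [insertion #3]
  Step 8: replace c->b
Total insertions: 3

3


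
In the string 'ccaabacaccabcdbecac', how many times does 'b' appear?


Scanning 'ccaabacaccabcdbecac' for 'b':
  Position 4: 'b' -> MATCH (count: 1)
  Position 11: 'b' -> MATCH (count: 2)
  Position 14: 'b' -> MATCH (count: 3)
Total occurrences of 'b': 3

3


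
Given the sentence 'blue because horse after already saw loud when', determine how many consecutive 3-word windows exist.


Word trigrams from [8] words:
  Trigram 1: (blue because horse)
  Trigram 2: (because horse after)
  Trigram 3: (horse after already)
  Trigram 4: (after already saw)
  Trigram 5: (already saw loud)
  Trigram 6: (saw loud when)
Total word trigrams: 8 - 2 = 6

6


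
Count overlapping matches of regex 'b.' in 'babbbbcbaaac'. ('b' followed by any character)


Pattern: b. means 'b' followed by any character.
Scanning 'babbbbcbaaac' position-by-position:
  Pos 0: window 'ba' -> MATCH
  Pos 1: window 'ab' -> no
  Pos 2: window 'bb' -> MATCH
  Pos 3: window 'bb' -> MATCH
  Pos 4: window 'bb' -> MATCH
  Pos 5: window 'bc' -> MATCH
  Pos 6: window 'cb' -> no
  Pos 7: window 'ba' -> MATCH
  Pos 8: window 'aa' -> no
  Pos 9: window 'aa' -> no
  Pos 10: window 'ac' -> no
  Pos 11: window 'c' -> no
Total matches: 6

6


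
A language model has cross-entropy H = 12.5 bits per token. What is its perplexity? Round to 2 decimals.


Perplexity formula: PP = 2^H
H = 12.5
PP = 2^12.5
Decompose: 2^12.5 = 2^12 * 2^0.5 = 2^12 * sqrt(2)
2^12 = 4096, sqrt(2) ~ 1.4142136
PP ~ 4096 * 1.4142136 = 5792.6189056
Rounded to 2 decimals: 5792.62

5792.62


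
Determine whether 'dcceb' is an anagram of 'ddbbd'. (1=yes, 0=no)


Sort characters of 'dcceb': 'bccde'
Sort characters of 'ddbbd': 'bbddd'
Sorted forms differ -> they are NOT anagrams
Result: 0

0


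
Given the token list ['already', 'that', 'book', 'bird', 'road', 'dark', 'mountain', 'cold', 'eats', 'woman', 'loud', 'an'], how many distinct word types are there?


Listing all tokens and tracking unique types:
  Token 1: 'already' -> NEW (unique so far: 1)
  Token 2: 'that' -> NEW (unique so far: 2)
  Token 3: 'book' -> NEW (unique so far: 3)
  Token 4: 'bird' -> NEW (unique so far: 4)
  Token 5: 'road' -> NEW (unique so far: 5)
  Token 6: 'dark' -> NEW (unique so far: 6)
  Token 7: 'mountain' -> NEW (unique so far: 7)
  Token 8: 'cold' -> NEW (unique so far: 8)
  Token 9: 'eats' -> NEW (unique so far: 9)
  Token 10: 'woman' -> NEW (unique so far: 10)
  Token 11: 'loud' -> NEW (unique so far: 11)
  Token 12: 'an' -> NEW (unique so far: 12)
Unique types: ('already', 'an', 'bird', 'book', 'cold', 'dark', 'eats', 'loud', 'mountain', 'road', 'that', 'woman')
Vocabulary size: 12

12


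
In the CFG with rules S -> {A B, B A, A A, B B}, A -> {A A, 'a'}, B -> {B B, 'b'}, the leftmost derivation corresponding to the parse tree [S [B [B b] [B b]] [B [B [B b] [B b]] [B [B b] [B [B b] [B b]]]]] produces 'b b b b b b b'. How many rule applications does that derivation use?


Every bracketed nonterminal node [X ...] in the tree is produced by exactly one rule application.
Reading the tree off as a leftmost derivation:
  Step 1: S  =>  B B   (applied S -> B B)
  Step 2: B B  =>  B B B   (applied B -> B B)
  Step 3: B B B  =>  b B B   (applied B -> b)
  Step 4: b B B  =>  b b B   (applied B -> b)
  Step 5: b b B  =>  b b B B   (applied B -> B B)
  Step 6: b b B B  =>  b b B B B   (applied B -> B B)
  Step 7: b b B B B  =>  b b b B B   (applied B -> b)
  Step 8: b b b B B  =>  b b b b B   (applied B -> b)
  Step 9: b b b b B  =>  b b b b B B   (applied B -> B B)
  Step 10: b b b b B B  =>  b b b b b B   (applied B -> b)
  Step 11: b b b b b B  =>  b b b b b B B   (applied B -> B B)
  Step 12: b b b b b B B  =>  b b b b b b B   (applied B -> b)
  Step 13: b b b b b b B  =>  b b b b b b b   (applied B -> b)
Final yield: b b b b b b b
Total rewrite steps: 13

13


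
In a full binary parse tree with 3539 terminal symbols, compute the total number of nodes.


Leaf nodes (terminals): 3539
Internal nodes = n - 1 = 3539 - 1 = 3538
Total = leaves + internal = 3539 + 3538 = 7077

7077


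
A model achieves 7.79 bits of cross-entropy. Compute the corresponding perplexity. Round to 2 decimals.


Perplexity formula: PP = 2^H
H = 7.79
PP = 2^7.79
Decompose: 2^7.79 = 2^7 * 2^0.79
2^7 = 128, 2^0.79 ~ 1.7290745
PP ~ 128 * 1.7290745 = 221.3215360
Rounded to 2 decimals: 221.32

221.32


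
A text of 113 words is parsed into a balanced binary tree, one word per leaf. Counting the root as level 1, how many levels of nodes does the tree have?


In a balanced binary tree with n leaves the deepest leaf is ceil(log2(n)) edges below the root,
so counting node levels inclusive of root and leaves gives ceil(log2(n)) + 1 levels.
log2(113) = 6.8202
ceil(6.8202) = 7
levels = 7 + 1 = 8

8


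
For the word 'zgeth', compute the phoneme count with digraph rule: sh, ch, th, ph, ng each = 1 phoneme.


Parsing 'zgeth' greedily, digraphs first:
  'z' -> consonant phoneme (phonemes so far: 1)
  'g' -> consonant phoneme (phonemes so far: 2)
  'e' -> vowel phoneme (phonemes so far: 3)
  'th' -> digraph (1 consonant phoneme) (phonemes so far: 4)
Total phonemes: 4

4


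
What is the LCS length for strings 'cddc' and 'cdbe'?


DP table for LCS of 'cddc' and 'cdbe':
       c  d  b  e
    0  0  0  0  0
  c 0  1  1  1  1
  d 0  1  2  2  2
  d 0  1  2  2  2
  c 0  1  2  2  2
LCS: 'cd'
LCS length = 2

2


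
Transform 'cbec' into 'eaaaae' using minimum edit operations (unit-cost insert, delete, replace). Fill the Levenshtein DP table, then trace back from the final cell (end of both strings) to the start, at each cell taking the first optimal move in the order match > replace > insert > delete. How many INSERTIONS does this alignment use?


Edit distance = 6. Backtracking from cell (4, 6) with preference match > replace > insert > delete,
then listing the resulting alignment 'cbec' -> 'eaaaae' left to right:
  Step 1: insert 'e' [insertion #1]
  Step 2: insert 'a' [insertion #2]
  Step 3: replace c->a
  Step 4: replace b->a
  Step 5: replace e->a
  Step 6: replace c->e
Total insertions: 2

2


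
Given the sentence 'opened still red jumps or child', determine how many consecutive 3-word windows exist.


Word trigrams from [6] words:
  Trigram 1: (opened still red)
  Trigram 2: (still red jumps)
  Trigram 3: (red jumps or)
  Trigram 4: (jumps or child)
Total word trigrams: 6 - 2 = 4

4


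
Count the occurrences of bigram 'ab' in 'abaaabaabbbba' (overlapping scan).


Scanning 'abaaabaabbbba' for bigram 'ab':
  Position 0: 'ab' -> MATCH
  Position 1: 'ba' -> no
  Position 2: 'aa' -> no
  Position 3: 'aa' -> no
  Position 4: 'ab' -> MATCH
  Position 5: 'ba' -> no
  Position 6: 'aa' -> no
  Position 7: 'ab' -> MATCH
  Position 8: 'bb' -> no
  Position 9: 'bb' -> no
  Position 10: 'bb' -> no
  Position 11: 'ba' -> no
Total matches: 3

3


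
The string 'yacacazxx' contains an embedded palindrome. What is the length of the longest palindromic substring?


Scanning 'yacacazxx' for palindromic substrings.
Substring at positions 1-5: 'acaca'.
Check: reverse('acaca') = 'acaca' -> palindrome confirmed.
Neighbouring characters ('y' / 'z') break symmetry, so it cannot extend further.
No longer palindromic substring exists; longest length = 5

5


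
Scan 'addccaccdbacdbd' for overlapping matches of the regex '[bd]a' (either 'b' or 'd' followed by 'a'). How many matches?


Pattern: [bd]a means either 'b' or 'd' followed by 'a'.
Scanning 'addccaccdbacdbd' position-by-position:
  Pos 0: window 'ad' -> no
  Pos 1: window 'dd' -> no
  Pos 2: window 'dc' -> no
  Pos 3: window 'cc' -> no
  Pos 4: window 'ca' -> no
  Pos 5: window 'ac' -> no
  Pos 6: window 'cc' -> no
  Pos 7: window 'cd' -> no
  Pos 8: window 'db' -> no
  Pos 9: window 'ba' -> MATCH
  Pos 10: window 'ac' -> no
  Pos 11: window 'cd' -> no
  Pos 12: window 'db' -> no
  Pos 13: window 'bd' -> no
  Pos 14: window 'd' -> no
Total matches: 1

1


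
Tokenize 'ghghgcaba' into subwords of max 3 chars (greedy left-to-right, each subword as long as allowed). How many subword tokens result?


'ghghgcaba' has 9 characters.
Chunking with max size 3:
  Chunk 1: 'ghg' (positions 0-2)
  Chunk 2: 'hgc' (positions 3-5)
  Chunk 3: 'aba' (positions 6-8)
Total chunks: ceil(9 / 3) = 3

3


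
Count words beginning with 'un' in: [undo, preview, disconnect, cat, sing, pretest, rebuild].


Checking each word for prefix 'un':
  'undo' -> YES, starts with 'un' (count: 1)
  'preview' -> no (count: 1)
  'disconnect' -> no (count: 1)
  'cat' -> no (count: 1)
  'sing' -> no (count: 1)
  'pretest' -> no (count: 1)
  'rebuild' -> no (count: 1)
Total with prefix 'un': 1

1


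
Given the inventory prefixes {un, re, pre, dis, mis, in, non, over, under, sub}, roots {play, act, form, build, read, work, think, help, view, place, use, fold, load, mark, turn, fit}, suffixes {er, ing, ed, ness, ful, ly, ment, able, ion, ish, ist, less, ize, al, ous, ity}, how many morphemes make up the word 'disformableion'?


Segmenting 'disformableion' against the inventory:
  'dis' -> prefix (morpheme 1)
  'form' -> root (morpheme 2)
  'able' -> suffix (morpheme 3)
  'ion' -> suffix (morpheme 4)
Total morphemes: 4

4


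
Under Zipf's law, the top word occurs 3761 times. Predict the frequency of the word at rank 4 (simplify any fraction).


Zipf's law: freq(rank) = f1 / rank
f1 = 3761, rank = 4
freq = 3761 / 4
GCD(3761, 4) = 1
Simplified: 3761/4

3761/4


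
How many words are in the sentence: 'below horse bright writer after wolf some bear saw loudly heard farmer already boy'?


Counting words by splitting on spaces:
  Word 1: 'below'
  Word 2: 'horse'
  Word 3: 'bright'
  Word 4: 'writer'
  Word 5: 'after'
  Word 6: 'wolf'
  Word 7: 'some'
  Word 8: 'bear'
  Word 9: 'saw'
  Word 10: 'loudly'
  Word 11: 'heard'
  Word 12: 'farmer'
  Word 13: 'already'
  Word 14: 'boy'
Total words: 14

14


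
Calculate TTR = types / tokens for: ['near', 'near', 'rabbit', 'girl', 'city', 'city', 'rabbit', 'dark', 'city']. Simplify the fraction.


Tokens: 9
Unique types: ('city', 'dark', 'girl', 'near', 'rabbit') = 5
TTR = 5/9
Already in lowest terms.

5/9


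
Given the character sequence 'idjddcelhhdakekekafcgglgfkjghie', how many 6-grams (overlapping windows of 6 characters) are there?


String 'idjddcelhhdakekekafcgglgfkjghie' has length L = 31.
Number of overlapping n-grams = L - n + 1
Substituting: 31 - 6 + 1 = 26

26


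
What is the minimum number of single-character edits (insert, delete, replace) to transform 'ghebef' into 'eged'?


Building DP table for s1='ghebef' (len 6) and s2='eged' (len 4):
       e  g  e  d
    0  1  2  3  4
  g 1  1  1  2  3
  h 2  2  2  2  3
  e 3  2  3  2  3
  b 4  3  3  3  3
  e 5  4  4  3  4
  f 6  5  5  4  4
Edit distance = dp[6][4] = 4

4


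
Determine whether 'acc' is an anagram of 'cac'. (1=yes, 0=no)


Sort characters of 'acc': 'acc'
Sort characters of 'cac': 'acc'
Sorted forms match -> they ARE anagrams
Result: 1

1


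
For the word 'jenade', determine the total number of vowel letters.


Scanning each character of 'jenade':
  Position 1: 'j' -> consonant (running count: 0)
  Position 2: 'e' -> vowel (running count: 1)
  Position 3: 'n' -> consonant (running count: 1)
  Position 4: 'a' -> vowel (running count: 2)
  Position 5: 'd' -> consonant (running count: 2)
  Position 6: 'e' -> vowel (running count: 3)
Total vowels: 3

3


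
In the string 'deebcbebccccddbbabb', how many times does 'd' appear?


Scanning 'deebcbebccccddbbabb' for 'd':
  Position 0: 'd' -> MATCH (count: 1)
  Position 12: 'd' -> MATCH (count: 2)
  Position 13: 'd' -> MATCH (count: 3)
Total occurrences of 'd': 3

3


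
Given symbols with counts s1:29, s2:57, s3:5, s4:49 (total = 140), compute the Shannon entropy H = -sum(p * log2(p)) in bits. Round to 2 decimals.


Computing entropy H = -sum(p_i * log2(p_i)):
  s1: p = 29/140 = 0.2071, -p*log2(p) = 0.4705
  s2: p = 57/140 = 0.4071, -p*log2(p) = 0.5278
  s3: p = 5/140 = 0.0357, -p*log2(p) = 0.1717
  s4: p = 49/140 = 0.3500, -p*log2(p) = 0.5301
H = sum of terms = 1.7001
Rounded to 2 decimals: 1.70

1.70


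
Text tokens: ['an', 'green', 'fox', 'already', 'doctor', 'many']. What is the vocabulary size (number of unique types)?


Listing all tokens and tracking unique types:
  Token 1: 'an' -> NEW (unique so far: 1)
  Token 2: 'green' -> NEW (unique so far: 2)
  Token 3: 'fox' -> NEW (unique so far: 3)
  Token 4: 'already' -> NEW (unique so far: 4)
  Token 5: 'doctor' -> NEW (unique so far: 5)
  Token 6: 'many' -> NEW (unique so far: 6)
Unique types: ('already', 'an', 'doctor', 'fox', 'green', 'many')
Vocabulary size: 6

6


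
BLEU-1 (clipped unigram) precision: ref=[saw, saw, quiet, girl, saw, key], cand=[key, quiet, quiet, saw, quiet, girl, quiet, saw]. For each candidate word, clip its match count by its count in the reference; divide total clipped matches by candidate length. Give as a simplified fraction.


Reference word counts: {'girl': 1, 'key': 1, 'quiet': 1, 'saw': 3}
Checking each candidate word (with clipping):
  'key' -> in reference (ref count 1, used 1/1) -> match (matches: 1)
  'quiet' -> in reference (ref count 1, used 1/1) -> match (matches: 2)
  'quiet' -> ref count 1 already used up (1/1) -> clipped, no match (matches: 2)
  'saw' -> in reference (ref count 3, used 1/3) -> match (matches: 3)
  'quiet' -> ref count 1 already used up (1/1) -> clipped, no match (matches: 3)
  'girl' -> in reference (ref count 1, used 1/1) -> match (matches: 4)
  'quiet' -> ref count 1 already used up (1/1) -> clipped, no match (matches: 4)
  'saw' -> in reference (ref count 3, used 2/3) -> match (matches: 5)
Clipped matches: 5, Candidate length: 8
Precision = 5/8

5/8


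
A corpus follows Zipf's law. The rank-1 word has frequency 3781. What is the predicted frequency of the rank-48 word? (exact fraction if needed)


Zipf's law: freq(rank) = f1 / rank
f1 = 3781, rank = 48
freq = 3781 / 48
GCD(3781, 48) = 1
Simplified: 3781/48

3781/48


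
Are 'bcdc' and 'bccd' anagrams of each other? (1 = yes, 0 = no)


Sort characters of 'bcdc': 'bccd'
Sort characters of 'bccd': 'bccd'
Sorted forms match -> they ARE anagrams
Result: 1

1


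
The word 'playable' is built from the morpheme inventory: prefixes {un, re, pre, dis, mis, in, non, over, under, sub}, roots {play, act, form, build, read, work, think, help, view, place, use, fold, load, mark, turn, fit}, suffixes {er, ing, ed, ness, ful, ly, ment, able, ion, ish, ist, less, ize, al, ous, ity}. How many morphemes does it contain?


Segmenting 'playable' against the inventory:
  'play' -> root (morpheme 1)
  'able' -> suffix (morpheme 2)
Total morphemes: 2

2


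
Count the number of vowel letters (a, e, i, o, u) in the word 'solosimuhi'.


Scanning each character of 'solosimuhi':
  Position 1: 's' -> consonant (running count: 0)
  Position 2: 'o' -> vowel (running count: 1)
  Position 3: 'l' -> consonant (running count: 1)
  Position 4: 'o' -> vowel (running count: 2)
  Position 5: 's' -> consonant (running count: 2)
  Position 6: 'i' -> vowel (running count: 3)
  Position 7: 'm' -> consonant (running count: 3)
  Position 8: 'u' -> vowel (running count: 4)
  Position 9: 'h' -> consonant (running count: 4)
  Position 10: 'i' -> vowel (running count: 5)
Total vowels: 5

5


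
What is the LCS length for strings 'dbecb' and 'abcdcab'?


DP table for LCS of 'dbecb' and 'abcdcab':
       a  b  c  d  c  a  b
    0  0  0  0  0  0  0  0
  d 0  0  0  0  1  1  1  1
  b 0  0  1  1  1  1  1  2
  e 0  0  1  1  1  1  1  2
  c 0  0  1  2  2  2  2  2
  b 0  0  1  2  2  2  2  3
LCS: 'dcb'
LCS length = 3

3


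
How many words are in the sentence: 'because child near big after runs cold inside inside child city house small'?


Counting words by splitting on spaces:
  Word 1: 'because'
  Word 2: 'child'
  Word 3: 'near'
  Word 4: 'big'
  Word 5: 'after'
  Word 6: 'runs'
  Word 7: 'cold'
  Word 8: 'inside'
  Word 9: 'inside'
  Word 10: 'child'
  Word 11: 'city'
  Word 12: 'house'
  Word 13: 'small'
Total words: 13

13


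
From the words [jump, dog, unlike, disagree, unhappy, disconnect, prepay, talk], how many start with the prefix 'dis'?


Checking each word for prefix 'dis':
  'jump' -> no (count: 0)
  'dog' -> no (count: 0)
  'unlike' -> no (count: 0)
  'disagree' -> YES, starts with 'dis' (count: 1)
  'unhappy' -> no (count: 1)
  'disconnect' -> YES, starts with 'dis' (count: 2)
  'prepay' -> no (count: 2)
  'talk' -> no (count: 2)
Total with prefix 'dis': 2

2


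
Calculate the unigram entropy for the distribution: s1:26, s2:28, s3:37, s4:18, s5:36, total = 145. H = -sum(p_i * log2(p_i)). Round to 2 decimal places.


Computing entropy H = -sum(p_i * log2(p_i)):
  s1: p = 26/145 = 0.1793, -p*log2(p) = 0.4446
  s2: p = 28/145 = 0.1931, -p*log2(p) = 0.4581
  s3: p = 37/145 = 0.2552, -p*log2(p) = 0.5028
  s4: p = 18/145 = 0.1241, -p*log2(p) = 0.3737
  s5: p = 36/145 = 0.2483, -p*log2(p) = 0.4990
H = sum of terms = 2.2782
Rounded to 2 decimals: 2.28

2.28


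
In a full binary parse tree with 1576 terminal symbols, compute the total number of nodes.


Leaf nodes (terminals): 1576
Internal nodes = n - 1 = 1576 - 1 = 1575
Total = leaves + internal = 1576 + 1575 = 3151

3151


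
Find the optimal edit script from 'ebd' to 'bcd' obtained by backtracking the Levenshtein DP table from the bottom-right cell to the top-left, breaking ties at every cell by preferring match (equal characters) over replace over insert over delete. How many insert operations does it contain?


Edit distance = 2. Backtracking from cell (3, 3) with preference match > replace > insert > delete,
then listing the resulting alignment 'ebd' -> 'bcd' left to right:
  Step 1: replace e->b
  Step 2: replace b->c
  Step 3: keep 'd'
Total insertions: 0

0


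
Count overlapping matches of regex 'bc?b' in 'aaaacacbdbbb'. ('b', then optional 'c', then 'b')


Pattern: bc?b means 'b', then optional 'c', then 'b'.
Scanning 'aaaacacbdbbb' position-by-position:
  Pos 0: window 'aaa' -> no
  Pos 1: window 'aaa' -> no
  Pos 2: window 'aac' -> no
  Pos 3: window 'aca' -> no
  Pos 4: window 'cac' -> no
  Pos 5: window 'acb' -> no
  Pos 6: window 'cbd' -> no
  Pos 7: window 'bdb' -> no
  Pos 8: window 'dbb' -> no
  Pos 9: window 'bbb' -> MATCH
  Pos 10: window 'bb' -> MATCH
  Pos 11: window 'b' -> no
Total matches: 2

2


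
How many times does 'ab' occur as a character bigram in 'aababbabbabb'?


Scanning 'aababbabbabb' for bigram 'ab':
  Position 0: 'aa' -> no
  Position 1: 'ab' -> MATCH
  Position 2: 'ba' -> no
  Position 3: 'ab' -> MATCH
  Position 4: 'bb' -> no
  Position 5: 'ba' -> no
  Position 6: 'ab' -> MATCH
  Position 7: 'bb' -> no
  Position 8: 'ba' -> no
  Position 9: 'ab' -> MATCH
  Position 10: 'bb' -> no
Total matches: 4

4


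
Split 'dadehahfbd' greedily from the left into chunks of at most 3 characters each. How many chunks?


'dadehahfbd' has 10 characters.
Chunking with max size 3:
  Chunk 1: 'dad' (positions 0-2)
  Chunk 2: 'eha' (positions 3-5)
  Chunk 3: 'hfb' (positions 6-8)
  Chunk 4: 'd' (positions 9-9)
Total chunks: ceil(10 / 3) = 4

4


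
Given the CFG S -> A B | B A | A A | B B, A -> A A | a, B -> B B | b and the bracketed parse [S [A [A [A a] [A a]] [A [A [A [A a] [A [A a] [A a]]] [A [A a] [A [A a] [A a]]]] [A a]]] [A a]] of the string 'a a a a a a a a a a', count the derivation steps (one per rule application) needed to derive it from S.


Every bracketed nonterminal node [X ...] in the tree is produced by exactly one rule application.
Reading the tree off as a leftmost derivation:
  Step 1: S  =>  A A   (applied S -> A A)
  Step 2: A A  =>  A A A   (applied A -> A A)
  Step 3: A A A  =>  A A A A   (applied A -> A A)
  Step 4: A A A A  =>  a A A A   (applied A -> a)
  Step 5: a A A A  =>  a a A A   (applied A -> a)
  Step 6: a a A A  =>  a a A A A   (applied A -> A A)
  Step 7: a a A A A  =>  a a A A A A   (applied A -> A A)
  Step 8: a a A A A A  =>  a a A A A A A   (applied A -> A A)
  Step 9: a a A A A A A  =>  a a a A A A A   (applied A -> a)
  Step 10: a a a A A A A  =>  a a a A A A A A   (applied A -> A A)
  Step 11: a a a A A A A A  =>  a a a a A A A A   (applied A -> a)
  Step 12: a a a a A A A A  =>  a a a a a A A A   (applied A -> a)
  Step 13: a a a a a A A A  =>  a a a a a A A A A   (applied A -> A A)
  Step 14: a a a a a A A A A  =>  a a a a a a A A A   (applied A -> a)
  Step 15: a a a a a a A A A  =>  a a a a a a A A A A   (applied A -> A A)
  Step 16: a a a a a a A A A A  =>  a a a a a a a A A A   (applied A -> a)
  Step 17: a a a a a a a A A A  =>  a a a a a a a a A A   (applied A -> a)
  Step 18: a a a a a a a a A A  =>  a a a a a a a a a A   (applied A -> a)
  Step 19: a a a a a a a a a A  =>  a a a a a a a a a a   (applied A -> a)
Final yield: a a a a a a a a a a
Total rewrite steps: 19

19


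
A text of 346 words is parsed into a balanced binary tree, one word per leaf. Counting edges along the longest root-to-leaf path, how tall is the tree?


In a balanced binary tree with n leaves the deepest leaf is ceil(log2(n)) edges below the root.
log2(346) = 8.4346
ceil(8.4346) = 9
height (edges) = 9

9


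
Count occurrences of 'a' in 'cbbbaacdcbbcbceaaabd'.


Scanning 'cbbbaacdcbbcbceaaabd' for 'a':
  Position 4: 'a' -> MATCH (count: 1)
  Position 5: 'a' -> MATCH (count: 2)
  Position 15: 'a' -> MATCH (count: 3)
  Position 16: 'a' -> MATCH (count: 4)
  Position 17: 'a' -> MATCH (count: 5)
Total occurrences of 'a': 5

5


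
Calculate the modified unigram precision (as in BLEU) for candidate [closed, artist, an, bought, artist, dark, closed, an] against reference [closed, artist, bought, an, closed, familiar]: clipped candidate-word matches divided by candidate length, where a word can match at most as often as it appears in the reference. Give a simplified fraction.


Reference word counts: {'an': 1, 'artist': 1, 'bought': 1, 'closed': 2, 'familiar': 1}
Checking each candidate word (with clipping):
  'closed' -> in reference (ref count 2, used 1/2) -> match (matches: 1)
  'artist' -> in reference (ref count 1, used 1/1) -> match (matches: 2)
  'an' -> in reference (ref count 1, used 1/1) -> match (matches: 3)
  'bought' -> in reference (ref count 1, used 1/1) -> match (matches: 4)
  'artist' -> ref count 1 already used up (1/1) -> clipped, no match (matches: 4)
  'dark' -> not in reference -> no match (matches: 4)
  'closed' -> in reference (ref count 2, used 2/2) -> match (matches: 5)
  'an' -> ref count 1 already used up (1/1) -> clipped, no match (matches: 5)
Clipped matches: 5, Candidate length: 8
Precision = 5/8

5/8


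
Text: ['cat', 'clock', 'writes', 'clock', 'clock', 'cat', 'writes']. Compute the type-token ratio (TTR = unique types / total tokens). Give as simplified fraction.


Tokens: 7
Unique types: ('cat', 'clock', 'writes') = 3
TTR = 3/7
Already in lowest terms.

3/7


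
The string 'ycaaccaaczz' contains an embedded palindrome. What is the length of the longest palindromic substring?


Scanning 'ycaaccaaczz' for palindromic substrings.
Substring at positions 1-8: 'caaccaac'.
Check: reverse('caaccaac') = 'caaccaac' -> palindrome confirmed.
Neighbouring characters ('y' / 'z') break symmetry, so it cannot extend further.
No longer palindromic substring exists; longest length = 8

8


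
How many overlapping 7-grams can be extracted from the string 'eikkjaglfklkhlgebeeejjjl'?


String 'eikkjaglfklkhlgebeeejjjl' has length L = 24.
Number of overlapping n-grams = L - n + 1
Substituting: 24 - 7 + 1 = 18

18


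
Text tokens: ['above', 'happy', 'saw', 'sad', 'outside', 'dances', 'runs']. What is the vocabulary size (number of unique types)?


Listing all tokens and tracking unique types:
  Token 1: 'above' -> NEW (unique so far: 1)
  Token 2: 'happy' -> NEW (unique so far: 2)
  Token 3: 'saw' -> NEW (unique so far: 3)
  Token 4: 'sad' -> NEW (unique so far: 4)
  Token 5: 'outside' -> NEW (unique so far: 5)
  Token 6: 'dances' -> NEW (unique so far: 6)
  Token 7: 'runs' -> NEW (unique so far: 7)
Unique types: ('above', 'dances', 'happy', 'outside', 'runs', 'sad', 'saw')
Vocabulary size: 7

7


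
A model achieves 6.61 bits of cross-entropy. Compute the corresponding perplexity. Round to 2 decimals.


Perplexity formula: PP = 2^H
H = 6.61
PP = 2^6.61
Decompose: 2^6.61 = 2^6 * 2^0.61
2^6 = 64, 2^0.61 ~ 1.5262592
PP ~ 64 * 1.5262592 = 97.6805888
Rounded to 2 decimals: 97.68

97.68


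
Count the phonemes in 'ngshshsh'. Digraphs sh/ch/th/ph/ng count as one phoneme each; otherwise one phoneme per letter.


Parsing 'ngshshsh' greedily, digraphs first:
  'ng' -> digraph (1 consonant phoneme) (phonemes so far: 1)
  'sh' -> digraph (1 consonant phoneme) (phonemes so far: 2)
  'sh' -> digraph (1 consonant phoneme) (phonemes so far: 3)
  'sh' -> digraph (1 consonant phoneme) (phonemes so far: 4)
Total phonemes: 4

4


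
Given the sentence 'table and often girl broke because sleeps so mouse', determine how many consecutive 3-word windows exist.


Word trigrams from [9] words:
  Trigram 1: (table and often)
  Trigram 2: (and often girl)
  Trigram 3: (often girl broke)
  Trigram 4: (girl broke because)
  Trigram 5: (broke because sleeps)
  Trigram 6: (because sleeps so)
  Trigram 7: (sleeps so mouse)
Total word trigrams: 9 - 2 = 7

7


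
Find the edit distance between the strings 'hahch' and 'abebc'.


Building DP table for s1='hahch' (len 5) and s2='abebc' (len 5):
       a  b  e  b  c
    0  1  2  3  4  5
  h 1  1  2  3  4  5
  a 2  1  2  3  4  5
  h 3  2  2  3  4  5
  c 4  3  3  3  4  4
  h 5  4  4  4  4  5
Edit distance = dp[5][5] = 5

5


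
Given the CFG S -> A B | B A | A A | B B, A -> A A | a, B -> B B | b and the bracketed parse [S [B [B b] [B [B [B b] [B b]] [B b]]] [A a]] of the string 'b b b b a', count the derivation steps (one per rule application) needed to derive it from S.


Every bracketed nonterminal node [X ...] in the tree is produced by exactly one rule application.
Reading the tree off as a leftmost derivation:
  Step 1: S  =>  B A   (applied S -> B A)
  Step 2: B A  =>  B B A   (applied B -> B B)
  Step 3: B B A  =>  b B A   (applied B -> b)
  Step 4: b B A  =>  b B B A   (applied B -> B B)
  Step 5: b B B A  =>  b B B B A   (applied B -> B B)
  Step 6: b B B B A  =>  b b B B A   (applied B -> b)
  Step 7: b b B B A  =>  b b b B A   (applied B -> b)
  Step 8: b b b B A  =>  b b b b A   (applied B -> b)
  Step 9: b b b b A  =>  b b b b a   (applied A -> a)
Final yield: b b b b a
Total rewrite steps: 9

9


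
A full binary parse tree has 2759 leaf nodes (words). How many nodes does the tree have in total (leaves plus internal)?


Leaf nodes (terminals): 2759
Internal nodes = n - 1 = 2759 - 1 = 2758
Total = leaves + internal = 2759 + 2758 = 5517

5517


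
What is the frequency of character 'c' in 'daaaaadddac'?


Scanning 'daaaaadddac' for 'c':
  Position 10: 'c' -> MATCH (count: 1)
Total occurrences of 'c': 1

1


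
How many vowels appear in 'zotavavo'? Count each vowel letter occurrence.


Scanning each character of 'zotavavo':
  Position 1: 'z' -> consonant (running count: 0)
  Position 2: 'o' -> vowel (running count: 1)
  Position 3: 't' -> consonant (running count: 1)
  Position 4: 'a' -> vowel (running count: 2)
  Position 5: 'v' -> consonant (running count: 2)
  Position 6: 'a' -> vowel (running count: 3)
  Position 7: 'v' -> consonant (running count: 3)
  Position 8: 'o' -> vowel (running count: 4)
Total vowels: 4

4


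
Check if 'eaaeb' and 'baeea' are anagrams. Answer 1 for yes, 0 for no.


Sort characters of 'eaaeb': 'aabee'
Sort characters of 'baeea': 'aabee'
Sorted forms match -> they ARE anagrams
Result: 1

1


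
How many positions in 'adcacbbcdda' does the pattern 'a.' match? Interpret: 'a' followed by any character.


Pattern: a. means 'a' followed by any character.
Scanning 'adcacbbcdda' position-by-position:
  Pos 0: window 'ad' -> MATCH
  Pos 1: window 'dc' -> no
  Pos 2: window 'ca' -> no
  Pos 3: window 'ac' -> MATCH
  Pos 4: window 'cb' -> no
  Pos 5: window 'bb' -> no
  Pos 6: window 'bc' -> no
  Pos 7: window 'cd' -> no
  Pos 8: window 'dd' -> no
  Pos 9: window 'da' -> no
  Pos 10: window 'a' -> no
Total matches: 2

2


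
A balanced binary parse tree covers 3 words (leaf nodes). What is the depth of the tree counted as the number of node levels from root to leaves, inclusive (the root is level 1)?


In a balanced binary tree with n leaves the deepest leaf is ceil(log2(n)) edges below the root,
so counting node levels inclusive of root and leaves gives ceil(log2(n)) + 1 levels.
log2(3) = 1.5850
ceil(1.5850) = 2
levels = 2 + 1 = 3

3


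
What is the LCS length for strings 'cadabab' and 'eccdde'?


DP table for LCS of 'cadabab' and 'eccdde':
       e  c  c  d  d  e
    0  0  0  0  0  0  0
  c 0  0  1  1  1  1  1
  a 0  0  1  1  1  1  1
  d 0  0  1  1  2  2  2
  a 0  0  1  1  2  2  2
  b 0  0  1  1  2  2  2
  a 0  0  1  1  2  2  2
  b 0  0  1  1  2  2  2
LCS: 'cd'
LCS length = 2

2


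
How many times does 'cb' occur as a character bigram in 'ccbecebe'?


Scanning 'ccbecebe' for bigram 'cb':
  Position 0: 'cc' -> no
  Position 1: 'cb' -> MATCH
  Position 2: 'be' -> no
  Position 3: 'ec' -> no
  Position 4: 'ce' -> no
  Position 5: 'eb' -> no
  Position 6: 'be' -> no
Total matches: 1

1


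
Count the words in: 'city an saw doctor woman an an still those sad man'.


Counting words by splitting on spaces:
  Word 1: 'city'
  Word 2: 'an'
  Word 3: 'saw'
  Word 4: 'doctor'
  Word 5: 'woman'
  Word 6: 'an'
  Word 7: 'an'
  Word 8: 'still'
  Word 9: 'those'
  Word 10: 'sad'
  Word 11: 'man'
Total words: 11

11


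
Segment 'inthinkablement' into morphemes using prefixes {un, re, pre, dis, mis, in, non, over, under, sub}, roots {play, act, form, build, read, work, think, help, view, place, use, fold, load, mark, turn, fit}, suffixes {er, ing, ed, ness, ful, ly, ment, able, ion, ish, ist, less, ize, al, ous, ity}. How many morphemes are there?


Segmenting 'inthinkablement' against the inventory:
  'in' -> prefix (morpheme 1)
  'think' -> root (morpheme 2)
  'able' -> suffix (morpheme 3)
  'ment' -> suffix (morpheme 4)
Total morphemes: 4

4


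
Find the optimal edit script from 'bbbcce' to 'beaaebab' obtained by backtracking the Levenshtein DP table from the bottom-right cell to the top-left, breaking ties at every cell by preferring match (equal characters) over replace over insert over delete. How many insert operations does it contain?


Edit distance = 7. Backtracking from cell (6, 8) with preference match > replace > insert > delete,
then listing the resulting alignment 'bbbcce' -> 'beaaebab' left to right:
  Step 1: keep 'b'
  Step 2: insert 'e' [insertion #1]
  Step 3: insert 'a' [insertion #2]
  Step 4: replace b->a
  Step 5: replace b->e
  Step 6: replace c->b
  Step 7: replace c->a
  Step 8: replace e->b
Total insertions: 2

2


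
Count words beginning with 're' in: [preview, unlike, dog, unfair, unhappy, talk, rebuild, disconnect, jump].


Checking each word for prefix 're':
  'preview' -> no (count: 0)
  'unlike' -> no (count: 0)
  'dog' -> no (count: 0)
  'unfair' -> no (count: 0)
  'unhappy' -> no (count: 0)
  'talk' -> no (count: 0)
  'rebuild' -> YES, starts with 're' (count: 1)
  'disconnect' -> no (count: 1)
  'jump' -> no (count: 1)
Total with prefix 're': 1

1


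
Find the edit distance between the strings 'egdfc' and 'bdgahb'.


Building DP table for s1='egdfc' (len 5) and s2='bdgahb' (len 6):
       b  d  g  a  h  b
    0  1  2  3  4  5  6
  e 1  1  2  3  4  5  6
  g 2  2  2  2  3  4  5
  d 3  3  2  3  3  4  5
  f 4  4  3  3  4  4  5
  c 5  5  4  4  4  5  5
Edit distance = dp[5][6] = 5

5
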